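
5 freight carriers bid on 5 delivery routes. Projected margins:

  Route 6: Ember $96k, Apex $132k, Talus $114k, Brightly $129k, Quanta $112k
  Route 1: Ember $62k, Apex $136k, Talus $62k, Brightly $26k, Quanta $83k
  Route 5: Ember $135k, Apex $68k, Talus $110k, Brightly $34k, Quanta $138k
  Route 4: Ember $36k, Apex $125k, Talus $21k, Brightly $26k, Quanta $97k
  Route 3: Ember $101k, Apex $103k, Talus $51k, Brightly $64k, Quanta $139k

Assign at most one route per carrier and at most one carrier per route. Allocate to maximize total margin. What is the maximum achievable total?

Max total: $590k

Treat this as an assignment problem: match each carrier to one route.
Optimal: Ember→Route 5 ($135k), Apex→Route 4 ($125k), Talus→Route 1 ($62k), Brightly→Route 6 ($129k), Quanta→Route 3 ($139k) — total 135+125+62+129+139 = $590k.
Column-greedy (each route in turn goes to its best remaining carrier) gives $427k, worse by 163.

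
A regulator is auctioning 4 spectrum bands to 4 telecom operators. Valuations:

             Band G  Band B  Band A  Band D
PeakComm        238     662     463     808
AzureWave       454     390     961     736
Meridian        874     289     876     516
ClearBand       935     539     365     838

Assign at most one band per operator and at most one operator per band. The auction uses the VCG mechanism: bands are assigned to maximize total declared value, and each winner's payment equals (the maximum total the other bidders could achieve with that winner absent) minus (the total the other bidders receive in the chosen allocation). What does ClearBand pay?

Efficient allocation: PeakComm→Band B ($662M), AzureWave→Band A ($961M), Meridian→Band G ($874M), ClearBand→Band D ($838M); total welfare W = $3335M.
ClearBand receives Band D at value $838M, so the others get W − 838 = $2497M.
Without ClearBand: best allocation of the remaining 3 bidders over all 4 bands is PeakComm→Band D ($808M), AzureWave→Band A ($961M), Meridian→Band G ($874M), total $2643M.
VCG payment = (others' best without ClearBand) − (others' welfare with ClearBand) = 2643 − 2497 = $146M.

ClearBand pays $146M.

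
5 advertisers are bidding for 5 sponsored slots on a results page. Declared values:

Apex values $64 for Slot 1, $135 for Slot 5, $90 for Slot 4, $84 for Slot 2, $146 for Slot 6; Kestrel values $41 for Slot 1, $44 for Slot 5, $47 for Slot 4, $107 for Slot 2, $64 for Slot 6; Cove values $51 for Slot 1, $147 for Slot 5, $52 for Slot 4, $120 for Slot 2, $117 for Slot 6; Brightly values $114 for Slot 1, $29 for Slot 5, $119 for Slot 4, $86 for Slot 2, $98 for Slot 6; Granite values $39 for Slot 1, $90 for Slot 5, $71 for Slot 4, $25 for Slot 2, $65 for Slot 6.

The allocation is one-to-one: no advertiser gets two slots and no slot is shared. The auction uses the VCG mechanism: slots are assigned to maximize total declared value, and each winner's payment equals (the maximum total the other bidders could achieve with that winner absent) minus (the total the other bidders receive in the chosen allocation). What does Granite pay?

Granite pays $5.

Efficient allocation: Apex→Slot 6 ($146), Kestrel→Slot 2 ($107), Cove→Slot 5 ($147), Brightly→Slot 1 ($114), Granite→Slot 4 ($71); total welfare W = $585.
Granite receives Slot 4 at value $71, so the others get W − 71 = $514.
Without Granite: best allocation of the remaining 4 bidders over all 5 slots is Apex→Slot 6 ($146), Kestrel→Slot 2 ($107), Cove→Slot 5 ($147), Brightly→Slot 4 ($119), total $519.
VCG payment = (others' best without Granite) − (others' welfare with Granite) = 519 − 514 = $5.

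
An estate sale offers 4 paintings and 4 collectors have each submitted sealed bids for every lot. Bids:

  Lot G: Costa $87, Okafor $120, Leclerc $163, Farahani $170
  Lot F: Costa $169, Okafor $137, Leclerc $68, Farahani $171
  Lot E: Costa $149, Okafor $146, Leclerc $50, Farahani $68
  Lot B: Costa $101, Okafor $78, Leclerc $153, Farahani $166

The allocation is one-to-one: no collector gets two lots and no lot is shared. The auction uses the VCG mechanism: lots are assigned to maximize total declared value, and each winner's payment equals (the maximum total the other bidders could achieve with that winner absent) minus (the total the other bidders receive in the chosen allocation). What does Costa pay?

Costa pays $5.

Efficient allocation: Costa→Lot F ($169), Okafor→Lot E ($146), Leclerc→Lot G ($163), Farahani→Lot B ($166); total welfare W = $644.
Costa receives Lot F at value $169, so the others get W − 169 = $475.
Without Costa: best allocation of the remaining 3 bidders over all 4 lots is Okafor→Lot E ($146), Leclerc→Lot G ($163), Farahani→Lot F ($171), total $480.
VCG payment = (others' best without Costa) − (others' welfare with Costa) = 480 − 475 = $5.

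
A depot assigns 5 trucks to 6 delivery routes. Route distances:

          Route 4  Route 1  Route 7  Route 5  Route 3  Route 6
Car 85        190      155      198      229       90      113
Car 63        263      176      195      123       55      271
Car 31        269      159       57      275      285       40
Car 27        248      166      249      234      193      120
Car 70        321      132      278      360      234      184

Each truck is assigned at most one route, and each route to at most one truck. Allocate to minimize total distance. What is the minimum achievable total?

Min total: 522 km

Optimal: Car 85→Route 3 (90 km), Car 63→Route 5 (123 km), Car 31→Route 7 (57 km), Car 27→Route 6 (120 km), Car 70→Route 1 (132 km) — total 90+123+57+120+132 = 522 km.
Min-entry greedy (repeatedly take the single cheapest remaining cell) gives 651 km, worse by 129.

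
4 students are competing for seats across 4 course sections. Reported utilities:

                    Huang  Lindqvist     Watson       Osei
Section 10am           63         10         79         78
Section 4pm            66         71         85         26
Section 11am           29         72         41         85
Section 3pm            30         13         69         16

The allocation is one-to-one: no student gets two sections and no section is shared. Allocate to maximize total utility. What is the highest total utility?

Optimal: Huang→Section 10am (63 points), Lindqvist→Section 4pm (71 points), Watson→Section 3pm (69 points), Osei→Section 11am (85 points) — total 63+71+69+85 = 288 points.
Max-entry greedy (repeatedly take the single best remaining cell) gives 246 points, worse by 42.
Swapping Osei↔Watson (Osei→Section 3pm 16 points, Watson→Section 11am 41 points) loses 97.

Maximum total: 288 points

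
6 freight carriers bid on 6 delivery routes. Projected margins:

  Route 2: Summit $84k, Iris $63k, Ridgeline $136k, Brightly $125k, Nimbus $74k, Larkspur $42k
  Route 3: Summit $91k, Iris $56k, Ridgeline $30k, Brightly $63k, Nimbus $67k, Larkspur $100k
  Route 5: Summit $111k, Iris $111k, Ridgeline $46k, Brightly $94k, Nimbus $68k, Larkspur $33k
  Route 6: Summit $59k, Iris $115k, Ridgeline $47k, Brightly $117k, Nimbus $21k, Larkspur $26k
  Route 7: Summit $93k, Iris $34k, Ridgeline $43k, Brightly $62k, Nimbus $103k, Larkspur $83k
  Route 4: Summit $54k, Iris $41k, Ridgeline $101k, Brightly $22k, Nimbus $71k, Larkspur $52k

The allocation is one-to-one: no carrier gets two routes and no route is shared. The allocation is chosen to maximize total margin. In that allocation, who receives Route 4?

Ridgeline receives Route 4.

This is the linear assignment problem.
Optimal: Summit→Route 5 ($111k), Iris→Route 6 ($115k), Ridgeline→Route 4 ($101k), Brightly→Route 2 ($125k), Nimbus→Route 7 ($103k), Larkspur→Route 3 ($100k) — total 111+115+101+125+103+100 = $655k.
Column-greedy (each route in turn goes to its best remaining carrier) gives $608k, worse by 47.
Ridgeline's own top route is Route 2 ($136k), but forcing Ridgeline→Route 2 and reassigning the rest optimally gives only $628k — worse by 27.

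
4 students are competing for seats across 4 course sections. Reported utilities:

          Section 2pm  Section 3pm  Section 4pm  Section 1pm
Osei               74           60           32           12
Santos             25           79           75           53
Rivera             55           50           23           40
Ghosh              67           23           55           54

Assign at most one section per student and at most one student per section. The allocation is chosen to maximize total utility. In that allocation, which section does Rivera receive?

Rivera receives Section 3pm.

This is the linear assignment problem.
Optimal: Osei→Section 2pm (74 points), Santos→Section 4pm (75 points), Rivera→Section 3pm (50 points), Ghosh→Section 1pm (54 points) — total 74+75+50+54 = 253 points.
Next-best assignment: Osei→Section 2pm, Santos→Section 3pm, Rivera→Section 1pm, Ghosh→Section 4pm = 248 points.
Checked against all permutations: 253 points is optimal.
Rivera's own top section is Section 2pm (55 points), but forcing Rivera→Section 2pm and reassigning the rest optimally gives only 244 points — worse by 9.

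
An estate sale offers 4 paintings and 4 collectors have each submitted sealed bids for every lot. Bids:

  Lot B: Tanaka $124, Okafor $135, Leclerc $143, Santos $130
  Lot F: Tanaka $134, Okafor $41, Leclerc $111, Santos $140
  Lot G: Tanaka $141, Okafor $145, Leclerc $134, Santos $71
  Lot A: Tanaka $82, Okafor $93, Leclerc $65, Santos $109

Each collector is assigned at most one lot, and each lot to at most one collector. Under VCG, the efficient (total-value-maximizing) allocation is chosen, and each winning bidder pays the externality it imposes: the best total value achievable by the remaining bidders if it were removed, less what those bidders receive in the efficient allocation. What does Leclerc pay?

Leclerc pays $28.

Efficient allocation: Tanaka→Lot F ($134), Okafor→Lot G ($145), Leclerc→Lot B ($143), Santos→Lot A ($109); total welfare W = $531.
Leclerc receives Lot B at value $143, so the others get W − 143 = $388.
Without Leclerc: best allocation of the remaining 3 bidders over all 4 lots is Tanaka→Lot G ($141), Okafor→Lot B ($135), Santos→Lot F ($140), total $416.
VCG payment = (others' best without Leclerc) − (others' welfare with Leclerc) = 416 − 388 = $28.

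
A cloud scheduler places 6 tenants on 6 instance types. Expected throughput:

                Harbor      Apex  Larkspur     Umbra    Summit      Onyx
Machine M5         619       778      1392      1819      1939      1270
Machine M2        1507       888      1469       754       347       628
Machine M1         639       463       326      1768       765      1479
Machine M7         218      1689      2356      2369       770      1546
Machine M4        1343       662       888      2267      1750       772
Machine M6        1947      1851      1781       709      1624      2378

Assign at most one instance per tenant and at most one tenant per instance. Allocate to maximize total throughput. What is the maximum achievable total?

Treat this as an assignment problem: match each tenant to one instance.
Optimal: Harbor→Machine M2 (1507 ops/s), Apex→Machine M6 (1851 ops/s), Larkspur→Machine M7 (2356 ops/s), Umbra→Machine M4 (2267 ops/s), Summit→Machine M5 (1939 ops/s), Onyx→Machine M1 (1479 ops/s) — total 1507+1851+2356+2267+1939+1479 = 11399 ops/s.
Max-entry greedy (repeatedly take the single best remaining cell) gives 9544 ops/s, worse by 1855.
Next-best assignment: Harbor→Machine M2, Apex→Machine M1, Larkspur→Machine M7, Umbra→Machine M4, Summit→Machine M5, Onyx→Machine M6 = 10910 ops/s.
Swapping Harbor↔Apex (Harbor→Machine M6 1947 ops/s, Apex→Machine M2 888 ops/s) loses 523.

Maximum total: 11399 ops/s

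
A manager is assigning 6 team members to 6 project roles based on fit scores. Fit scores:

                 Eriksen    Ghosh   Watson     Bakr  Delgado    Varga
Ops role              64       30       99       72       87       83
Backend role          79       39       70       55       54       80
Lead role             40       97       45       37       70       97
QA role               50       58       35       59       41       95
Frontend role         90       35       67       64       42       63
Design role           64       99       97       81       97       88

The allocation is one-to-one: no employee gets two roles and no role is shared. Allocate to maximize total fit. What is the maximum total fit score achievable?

Max total: 533 pts

Optimal: Eriksen→Frontend role (90 pts), Ghosh→Lead role (97 pts), Watson→Ops role (99 pts), Bakr→Backend role (55 pts), Delgado→Design role (97 pts), Varga→QA role (95 pts) — total 90+97+99+55+97+95 = 533 pts.
Max-entry greedy (repeatedly take the single best remaining cell) gives 498 pts, worse by 35.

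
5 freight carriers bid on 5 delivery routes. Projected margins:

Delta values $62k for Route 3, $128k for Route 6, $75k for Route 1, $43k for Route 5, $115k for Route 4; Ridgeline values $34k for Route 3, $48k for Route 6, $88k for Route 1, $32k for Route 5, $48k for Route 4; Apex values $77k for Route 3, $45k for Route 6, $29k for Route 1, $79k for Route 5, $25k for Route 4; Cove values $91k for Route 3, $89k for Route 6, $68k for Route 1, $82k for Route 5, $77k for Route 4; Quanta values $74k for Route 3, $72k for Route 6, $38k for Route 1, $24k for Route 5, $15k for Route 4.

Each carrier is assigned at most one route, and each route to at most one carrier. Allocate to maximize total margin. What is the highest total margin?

Maximum total: $446k

This is a one-to-one assignment (maximum-weight bipartite matching).
Optimal: Delta→Route 6 ($128k), Ridgeline→Route 1 ($88k), Apex→Route 5 ($79k), Cove→Route 4 ($77k), Quanta→Route 3 ($74k) — total 128+88+79+77+74 = $446k.
Row-greedy (each carrier in turn takes its best remaining route) gives $401k, worse by 45.
Swapping Ridgeline↔Cove (Ridgeline→Route 4 $48k, Cove→Route 1 $68k) loses 49.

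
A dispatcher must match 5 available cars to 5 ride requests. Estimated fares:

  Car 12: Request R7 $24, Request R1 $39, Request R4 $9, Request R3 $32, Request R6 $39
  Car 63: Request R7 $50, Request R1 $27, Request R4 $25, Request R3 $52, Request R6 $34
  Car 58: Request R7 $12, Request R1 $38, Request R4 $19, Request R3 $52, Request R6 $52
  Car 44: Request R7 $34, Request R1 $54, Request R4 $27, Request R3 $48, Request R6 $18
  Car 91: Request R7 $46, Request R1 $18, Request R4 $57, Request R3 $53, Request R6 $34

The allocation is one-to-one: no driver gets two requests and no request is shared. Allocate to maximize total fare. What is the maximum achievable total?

Max total: $252

Optimal: Car 12→Request R6 ($39), Car 63→Request R7 ($50), Car 58→Request R3 ($52), Car 44→Request R1 ($54), Car 91→Request R4 ($57) — total 39+50+52+54+57 = $252.
Row-greedy (each driver in turn takes its best remaining request) gives $234, worse by 18.
Swapping Car 12↔Car 58 (Car 12→Request R3 $32, Car 58→Request R6 $52) loses 7.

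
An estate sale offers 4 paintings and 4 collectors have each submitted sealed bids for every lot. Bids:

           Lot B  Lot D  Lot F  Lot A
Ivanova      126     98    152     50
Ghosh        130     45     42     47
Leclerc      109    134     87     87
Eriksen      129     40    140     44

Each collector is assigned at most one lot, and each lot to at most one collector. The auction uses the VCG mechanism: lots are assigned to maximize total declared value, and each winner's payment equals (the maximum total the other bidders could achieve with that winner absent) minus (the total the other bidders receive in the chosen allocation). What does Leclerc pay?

Leclerc pays $40.

Efficient allocation: Ivanova→Lot F ($152), Ghosh→Lot A ($47), Leclerc→Lot D ($134), Eriksen→Lot B ($129); total welfare W = $462.
Leclerc receives Lot D at value $134, so the others get W − 134 = $328.
Without Leclerc: best allocation of the remaining 3 bidders over all 4 lots is Ivanova→Lot D ($98), Ghosh→Lot B ($130), Eriksen→Lot F ($140), total $368.
VCG payment = (others' best without Leclerc) − (others' welfare with Leclerc) = 368 − 328 = $40.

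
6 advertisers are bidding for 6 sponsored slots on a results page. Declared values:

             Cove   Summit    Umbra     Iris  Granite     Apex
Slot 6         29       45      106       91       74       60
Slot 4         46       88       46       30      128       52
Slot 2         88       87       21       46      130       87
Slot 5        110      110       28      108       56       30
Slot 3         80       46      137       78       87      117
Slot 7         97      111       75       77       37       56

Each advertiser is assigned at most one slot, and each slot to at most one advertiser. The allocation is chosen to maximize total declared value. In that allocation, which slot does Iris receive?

Optimal: Cove→Slot 5 ($110), Summit→Slot 7 ($111), Umbra→Slot 3 ($137), Iris→Slot 6 ($91), Granite→Slot 4 ($128), Apex→Slot 2 ($87) — total 110+111+137+91+128+87 = $664.
Row-greedy (each advertiser in turn takes its best remaining slot) gives $631, worse by 33.
Iris's own top slot is Slot 5 ($108), but forcing Iris→Slot 5 and reassigning the rest optimally gives only $658 — worse by 6.

Iris receives Slot 6.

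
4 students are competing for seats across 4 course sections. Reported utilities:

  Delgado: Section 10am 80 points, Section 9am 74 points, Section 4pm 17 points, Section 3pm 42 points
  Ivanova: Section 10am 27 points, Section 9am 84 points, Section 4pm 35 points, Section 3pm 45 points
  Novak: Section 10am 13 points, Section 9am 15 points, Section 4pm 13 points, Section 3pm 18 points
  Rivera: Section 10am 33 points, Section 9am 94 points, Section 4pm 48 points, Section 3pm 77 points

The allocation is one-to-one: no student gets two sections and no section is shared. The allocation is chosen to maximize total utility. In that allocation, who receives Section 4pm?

Treat this as an assignment problem: match each student to one section.
Optimal: Delgado→Section 10am (80 points), Ivanova→Section 9am (84 points), Novak→Section 4pm (13 points), Rivera→Section 3pm (77 points) — total 80+84+13+77 = 254 points.
Column-greedy (each section in turn goes to its best remaining student) gives 227 points, worse by 27.
Novak's own top section is Section 3pm (18 points), but forcing Novak→Section 3pm and reassigning the rest optimally gives only 230 points — worse by 24.

Novak receives Section 4pm.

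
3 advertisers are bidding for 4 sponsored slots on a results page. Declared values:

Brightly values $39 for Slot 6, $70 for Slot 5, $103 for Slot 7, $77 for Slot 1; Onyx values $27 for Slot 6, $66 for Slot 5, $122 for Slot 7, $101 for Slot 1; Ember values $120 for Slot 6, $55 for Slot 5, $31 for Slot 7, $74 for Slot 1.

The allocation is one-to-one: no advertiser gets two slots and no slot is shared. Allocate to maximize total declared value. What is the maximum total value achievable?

Max total: $324

This is a one-to-one assignment (maximum-weight bipartite matching).
Optimal: Brightly→Slot 7 ($103), Onyx→Slot 1 ($101), Ember→Slot 6 ($120) — total 103+101+120 = $324.
Column-greedy (each slot in turn goes to its best remaining advertiser) gives $312, worse by 12.
Next-best assignment: Brightly→Slot 1, Onyx→Slot 7, Ember→Slot 6 = $319.
Swapping Ember↔Onyx (Ember→Slot 1 $74, Onyx→Slot 6 $27) loses 120.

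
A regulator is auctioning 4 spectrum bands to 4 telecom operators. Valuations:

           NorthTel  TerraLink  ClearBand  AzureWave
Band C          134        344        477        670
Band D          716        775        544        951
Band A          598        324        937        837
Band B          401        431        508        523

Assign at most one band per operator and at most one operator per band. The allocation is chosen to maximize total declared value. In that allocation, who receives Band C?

Optimal: NorthTel→Band B ($401M), TerraLink→Band D ($775M), ClearBand→Band A ($937M), AzureWave→Band C ($670M) — total 401+775+937+670 = $2783M.
Row-greedy (each operator in turn takes its best remaining band) gives $2754M, worse by 29.
Next-best assignment: NorthTel→Band D, TerraLink→Band B, ClearBand→Band A, AzureWave→Band C = $2754M.
No other one-to-one assignment exceeds $2783M.
AzureWave's own top band is Band D ($951M), but forcing AzureWave→Band D and reassigning the rest optimally gives only $2633M — worse by 150.

AzureWave receives Band C.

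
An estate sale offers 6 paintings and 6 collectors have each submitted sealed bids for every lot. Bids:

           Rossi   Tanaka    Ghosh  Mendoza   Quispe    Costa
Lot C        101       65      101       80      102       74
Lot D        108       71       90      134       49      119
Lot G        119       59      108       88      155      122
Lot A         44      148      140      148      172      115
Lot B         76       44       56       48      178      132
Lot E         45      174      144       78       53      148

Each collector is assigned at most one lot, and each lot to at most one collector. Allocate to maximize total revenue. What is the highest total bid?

Optimal: Rossi→Lot C ($101), Tanaka→Lot E ($174), Ghosh→Lot A ($140), Mendoza→Lot D ($134), Quispe→Lot B ($178), Costa→Lot G ($122) — total 101+174+140+134+178+122 = $849.
Column-greedy (each lot in turn goes to its best remaining collector) gives $726, worse by 123.
Next-best assignment: Rossi→Lot G, Tanaka→Lot E, Ghosh→Lot C, Mendoza→Lot A, Quispe→Lot B, Costa→Lot D = $839.
No other one-to-one assignment exceeds $849.

Maximum total: $849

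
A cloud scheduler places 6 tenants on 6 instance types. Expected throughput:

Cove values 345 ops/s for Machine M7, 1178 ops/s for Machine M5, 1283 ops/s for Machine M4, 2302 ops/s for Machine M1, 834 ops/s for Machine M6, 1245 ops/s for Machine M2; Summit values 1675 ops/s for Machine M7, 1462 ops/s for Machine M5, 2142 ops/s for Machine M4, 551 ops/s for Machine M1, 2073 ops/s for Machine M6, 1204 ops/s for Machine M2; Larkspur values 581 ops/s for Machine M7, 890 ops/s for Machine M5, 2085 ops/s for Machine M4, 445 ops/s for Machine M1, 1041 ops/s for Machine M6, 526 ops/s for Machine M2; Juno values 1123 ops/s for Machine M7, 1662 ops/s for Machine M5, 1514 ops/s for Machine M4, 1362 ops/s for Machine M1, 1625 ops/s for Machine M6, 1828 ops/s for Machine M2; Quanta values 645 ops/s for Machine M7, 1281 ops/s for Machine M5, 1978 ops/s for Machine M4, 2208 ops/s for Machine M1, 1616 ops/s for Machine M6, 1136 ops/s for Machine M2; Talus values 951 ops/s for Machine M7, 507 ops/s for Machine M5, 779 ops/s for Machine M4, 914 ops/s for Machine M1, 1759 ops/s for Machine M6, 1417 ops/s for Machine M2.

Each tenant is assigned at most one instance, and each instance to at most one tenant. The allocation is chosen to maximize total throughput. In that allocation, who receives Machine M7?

Optimal: Cove→Machine M1 (2302 ops/s), Summit→Machine M7 (1675 ops/s), Larkspur→Machine M4 (2085 ops/s), Juno→Machine M2 (1828 ops/s), Quanta→Machine M5 (1281 ops/s), Talus→Machine M6 (1759 ops/s) — total 2302+1675+2085+1828+1281+1759 = 10930 ops/s.
Max-entry greedy (repeatedly take the single best remaining cell) gives 9893 ops/s, worse by 1037.
Summit's own top instance is Machine M4 (2142 ops/s), but forcing Summit→Machine M4 and reassigning the rest optimally gives only 9893 ops/s — worse by 1037.

Summit receives Machine M7.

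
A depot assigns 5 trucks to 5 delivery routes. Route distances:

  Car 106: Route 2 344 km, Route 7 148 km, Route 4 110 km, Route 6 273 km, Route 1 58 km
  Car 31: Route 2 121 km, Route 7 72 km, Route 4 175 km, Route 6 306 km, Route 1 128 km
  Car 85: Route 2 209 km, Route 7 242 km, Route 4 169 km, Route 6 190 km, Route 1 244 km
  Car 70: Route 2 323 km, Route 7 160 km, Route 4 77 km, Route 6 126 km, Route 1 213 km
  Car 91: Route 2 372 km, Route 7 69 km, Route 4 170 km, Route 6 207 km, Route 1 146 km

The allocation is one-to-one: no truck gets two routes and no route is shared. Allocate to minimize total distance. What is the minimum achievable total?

Treat this as an assignment problem: match each truck to one route.
Optimal: Car 106→Route 1 (58 km), Car 31→Route 2 (121 km), Car 85→Route 6 (190 km), Car 70→Route 4 (77 km), Car 91→Route 7 (69 km) — total 58+121+190+77+69 = 515 km.
Row-greedy (each truck in turn takes its cheapest remaining route) gives 797 km, worse by 282.

Minimum total: 515 km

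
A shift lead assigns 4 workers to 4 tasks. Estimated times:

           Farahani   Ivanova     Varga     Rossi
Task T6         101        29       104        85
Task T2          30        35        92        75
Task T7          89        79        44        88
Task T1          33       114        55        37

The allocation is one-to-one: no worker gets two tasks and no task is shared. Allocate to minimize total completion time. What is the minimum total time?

This is a one-to-one assignment (minimum-cost bipartite matching).
Optimal: Farahani→Task T2 (30 min), Ivanova→Task T6 (29 min), Varga→Task T7 (44 min), Rossi→Task T1 (37 min) — total 30+29+44+37 = 140 min.
Swapping Ivanova↔Farahani (Ivanova→Task T2 35 min, Farahani→Task T6 101 min) adds 77.
Checked against all permutations: 140 min is optimal.

Min total: 140 min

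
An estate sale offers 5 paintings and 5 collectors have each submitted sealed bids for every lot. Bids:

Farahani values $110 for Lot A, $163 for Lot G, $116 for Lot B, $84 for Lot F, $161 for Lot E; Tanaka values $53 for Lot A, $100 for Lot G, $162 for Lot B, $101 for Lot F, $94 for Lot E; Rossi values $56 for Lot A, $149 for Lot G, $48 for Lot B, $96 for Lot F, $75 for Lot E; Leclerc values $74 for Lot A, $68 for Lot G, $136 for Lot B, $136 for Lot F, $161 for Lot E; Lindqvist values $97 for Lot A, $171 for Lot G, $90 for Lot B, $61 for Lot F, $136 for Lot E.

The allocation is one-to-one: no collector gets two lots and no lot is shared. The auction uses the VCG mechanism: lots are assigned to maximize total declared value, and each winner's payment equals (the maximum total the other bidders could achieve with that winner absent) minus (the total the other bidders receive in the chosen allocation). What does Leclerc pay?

Efficient allocation: Farahani→Lot E ($161), Tanaka→Lot B ($162), Rossi→Lot G ($149), Leclerc→Lot F ($136), Lindqvist→Lot A ($97); total welfare W = $705.
Leclerc receives Lot F at value $136, so the others get W − 136 = $569.
Without Leclerc: best allocation of the remaining 4 bidders over all 5 lots is Farahani→Lot E ($161), Tanaka→Lot B ($162), Rossi→Lot F ($96), Lindqvist→Lot G ($171), total $590.
VCG payment = (others' best without Leclerc) − (others' welfare with Leclerc) = 590 − 569 = $21.

Leclerc pays $21.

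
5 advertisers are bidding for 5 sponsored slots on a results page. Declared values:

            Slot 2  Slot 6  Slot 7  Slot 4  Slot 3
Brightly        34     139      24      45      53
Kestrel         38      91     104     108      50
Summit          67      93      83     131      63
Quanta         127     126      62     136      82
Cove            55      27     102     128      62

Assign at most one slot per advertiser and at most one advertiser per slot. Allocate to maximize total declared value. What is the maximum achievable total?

Optimal: Brightly→Slot 6 ($139), Kestrel→Slot 7 ($104), Summit→Slot 4 ($131), Quanta→Slot 2 ($127), Cove→Slot 3 ($62) — total 139+104+131+127+62 = $563.
Row-greedy (each advertiser in turn takes its best remaining slot) gives $519, worse by 44.
Next-best assignment: Brightly→Slot 6, Kestrel→Slot 7, Summit→Slot 3, Quanta→Slot 2, Cove→Slot 4 = $561.

Max total: $563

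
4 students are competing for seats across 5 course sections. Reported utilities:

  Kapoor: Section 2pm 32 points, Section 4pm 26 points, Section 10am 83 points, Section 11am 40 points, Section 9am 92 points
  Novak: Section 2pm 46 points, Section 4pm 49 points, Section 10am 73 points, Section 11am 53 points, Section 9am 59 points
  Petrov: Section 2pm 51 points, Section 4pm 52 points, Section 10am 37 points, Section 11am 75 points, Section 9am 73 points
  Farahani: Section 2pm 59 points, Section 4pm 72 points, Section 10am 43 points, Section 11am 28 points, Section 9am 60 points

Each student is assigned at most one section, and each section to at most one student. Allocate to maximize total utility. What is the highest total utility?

Treat this as an assignment problem: match each student to one section.
Optimal: Kapoor→Section 9am (92 points), Novak→Section 10am (73 points), Petrov→Section 11am (75 points), Farahani→Section 4pm (72 points) — total 92+73+75+72 = 312 points.
Column-greedy (each section in turn goes to its best remaining student) gives 247 points, worse by 65.
Swapping Novak↔Kapoor (Novak→Section 9am 59 points, Kapoor→Section 10am 83 points) loses 23.
Checked against all permutations: 312 points is optimal.

Maximum total: 312 points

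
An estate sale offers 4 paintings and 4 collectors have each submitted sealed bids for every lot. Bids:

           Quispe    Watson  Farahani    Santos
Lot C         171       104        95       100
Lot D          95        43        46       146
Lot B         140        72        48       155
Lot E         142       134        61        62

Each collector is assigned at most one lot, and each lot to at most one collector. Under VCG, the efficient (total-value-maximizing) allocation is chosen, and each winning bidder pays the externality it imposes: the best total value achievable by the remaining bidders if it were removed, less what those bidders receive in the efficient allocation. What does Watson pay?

Efficient allocation: Quispe→Lot B ($140), Watson→Lot E ($134), Farahani→Lot C ($95), Santos→Lot D ($146); total welfare W = $515.
Watson receives Lot E at value $134, so the others get W − 134 = $381.
Without Watson: best allocation of the remaining 3 bidders over all 4 lots is Quispe→Lot E ($142), Farahani→Lot C ($95), Santos→Lot B ($155), total $392.
VCG payment = (others' best without Watson) − (others' welfare with Watson) = 392 − 381 = $11.

Watson pays $11.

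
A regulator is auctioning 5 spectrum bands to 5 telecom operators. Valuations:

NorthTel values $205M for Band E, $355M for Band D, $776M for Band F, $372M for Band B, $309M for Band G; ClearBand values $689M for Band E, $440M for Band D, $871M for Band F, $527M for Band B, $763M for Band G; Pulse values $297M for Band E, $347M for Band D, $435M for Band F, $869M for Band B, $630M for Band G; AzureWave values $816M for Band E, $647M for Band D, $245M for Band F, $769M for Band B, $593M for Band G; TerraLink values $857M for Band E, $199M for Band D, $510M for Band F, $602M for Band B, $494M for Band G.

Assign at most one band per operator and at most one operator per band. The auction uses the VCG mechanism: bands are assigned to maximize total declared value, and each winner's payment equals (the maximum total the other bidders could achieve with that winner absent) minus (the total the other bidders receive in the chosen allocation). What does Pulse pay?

Efficient allocation: NorthTel→Band F ($776M), ClearBand→Band G ($763M), Pulse→Band B ($869M), AzureWave→Band D ($647M), TerraLink→Band E ($857M); total welfare W = $3912M.
Pulse receives Band B at value $869M, so the others get W − 869 = $3043M.
Without Pulse: best allocation of the remaining 4 bidders over all 5 bands is NorthTel→Band F ($776M), ClearBand→Band G ($763M), AzureWave→Band B ($769M), TerraLink→Band E ($857M), total $3165M.
VCG payment = (others' best without Pulse) − (others' welfare with Pulse) = 3165 − 3043 = $122M.

Pulse pays $122M.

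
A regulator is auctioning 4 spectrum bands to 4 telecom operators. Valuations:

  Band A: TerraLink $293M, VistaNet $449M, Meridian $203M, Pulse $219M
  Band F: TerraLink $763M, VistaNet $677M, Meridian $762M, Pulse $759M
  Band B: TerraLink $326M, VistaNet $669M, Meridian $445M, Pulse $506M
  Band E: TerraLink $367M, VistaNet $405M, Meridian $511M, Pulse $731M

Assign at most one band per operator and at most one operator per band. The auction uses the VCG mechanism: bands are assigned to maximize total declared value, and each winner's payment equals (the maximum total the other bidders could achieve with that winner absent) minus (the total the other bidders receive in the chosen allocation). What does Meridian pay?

Meridian pays $470M.

Efficient allocation: TerraLink→Band A ($293M), VistaNet→Band B ($669M), Meridian→Band F ($762M), Pulse→Band E ($731M); total welfare W = $2455M.
Meridian receives Band F at value $762M, so the others get W − 762 = $1693M.
Without Meridian: best allocation of the remaining 3 bidders over all 4 bands is TerraLink→Band F ($763M), VistaNet→Band B ($669M), Pulse→Band E ($731M), total $2163M.
VCG payment = (others' best without Meridian) − (others' welfare with Meridian) = 2163 − 1693 = $470M.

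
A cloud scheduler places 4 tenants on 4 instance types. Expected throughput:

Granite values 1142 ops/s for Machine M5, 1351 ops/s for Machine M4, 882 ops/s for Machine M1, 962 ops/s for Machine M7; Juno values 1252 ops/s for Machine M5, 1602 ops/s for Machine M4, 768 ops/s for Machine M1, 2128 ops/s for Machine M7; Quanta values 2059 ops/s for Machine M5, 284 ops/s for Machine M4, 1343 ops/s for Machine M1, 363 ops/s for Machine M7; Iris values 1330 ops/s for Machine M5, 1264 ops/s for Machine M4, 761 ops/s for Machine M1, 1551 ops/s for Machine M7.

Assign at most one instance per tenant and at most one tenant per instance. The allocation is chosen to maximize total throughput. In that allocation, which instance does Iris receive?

Iris receives Machine M4.

Treat this as an assignment problem: match each tenant to one instance.
Optimal: Granite→Machine M1 (882 ops/s), Juno→Machine M7 (2128 ops/s), Quanta→Machine M5 (2059 ops/s), Iris→Machine M4 (1264 ops/s) — total 882+2128+2059+1264 = 6333 ops/s.
Row-greedy (each tenant in turn takes its best remaining instance) gives 6299 ops/s, worse by 34.
Swapping Juno↔Granite (Juno→Machine M1 768 ops/s, Granite→Machine M7 962 ops/s) loses 1280.
Iris's own top instance is Machine M7 (1551 ops/s), but forcing Iris→Machine M7 and reassigning the rest optimally gives only 6094 ops/s — worse by 239.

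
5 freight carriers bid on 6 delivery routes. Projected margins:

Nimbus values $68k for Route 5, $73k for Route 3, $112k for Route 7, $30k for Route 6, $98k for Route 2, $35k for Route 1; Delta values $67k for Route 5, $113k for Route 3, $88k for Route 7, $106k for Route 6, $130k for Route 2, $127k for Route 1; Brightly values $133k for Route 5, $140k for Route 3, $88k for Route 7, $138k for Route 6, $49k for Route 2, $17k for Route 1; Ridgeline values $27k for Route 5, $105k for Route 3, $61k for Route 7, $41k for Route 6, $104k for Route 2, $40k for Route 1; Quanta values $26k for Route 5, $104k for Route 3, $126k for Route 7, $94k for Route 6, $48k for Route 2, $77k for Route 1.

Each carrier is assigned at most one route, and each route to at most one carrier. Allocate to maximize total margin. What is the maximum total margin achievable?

Max total: $594k

Optimal: Nimbus→Route 2 ($98k), Delta→Route 1 ($127k), Brightly→Route 6 ($138k), Ridgeline→Route 3 ($105k), Quanta→Route 7 ($126k) — total 98+127+138+105+126 = $594k.
Row-greedy (each carrier in turn takes its best remaining route) gives $500k, worse by 94.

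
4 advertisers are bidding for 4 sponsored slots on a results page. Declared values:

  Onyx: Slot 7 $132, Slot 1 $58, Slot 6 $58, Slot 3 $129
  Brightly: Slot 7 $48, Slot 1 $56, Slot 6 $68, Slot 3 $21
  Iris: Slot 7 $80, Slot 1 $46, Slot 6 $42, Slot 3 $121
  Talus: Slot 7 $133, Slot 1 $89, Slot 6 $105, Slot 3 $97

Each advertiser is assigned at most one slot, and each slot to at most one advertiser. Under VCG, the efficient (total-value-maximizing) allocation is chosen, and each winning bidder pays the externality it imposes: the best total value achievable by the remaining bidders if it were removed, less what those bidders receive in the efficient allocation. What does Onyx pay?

Onyx pays $40.

Efficient allocation: Onyx→Slot 7 ($132), Brightly→Slot 1 ($56), Iris→Slot 3 ($121), Talus→Slot 6 ($105); total welfare W = $414.
Onyx receives Slot 7 at value $132, so the others get W − 132 = $282.
Without Onyx: best allocation of the remaining 3 bidders over all 4 slots is Brightly→Slot 6 ($68), Iris→Slot 3 ($121), Talus→Slot 7 ($133), total $322.
VCG payment = (others' best without Onyx) − (others' welfare with Onyx) = 322 − 282 = $40.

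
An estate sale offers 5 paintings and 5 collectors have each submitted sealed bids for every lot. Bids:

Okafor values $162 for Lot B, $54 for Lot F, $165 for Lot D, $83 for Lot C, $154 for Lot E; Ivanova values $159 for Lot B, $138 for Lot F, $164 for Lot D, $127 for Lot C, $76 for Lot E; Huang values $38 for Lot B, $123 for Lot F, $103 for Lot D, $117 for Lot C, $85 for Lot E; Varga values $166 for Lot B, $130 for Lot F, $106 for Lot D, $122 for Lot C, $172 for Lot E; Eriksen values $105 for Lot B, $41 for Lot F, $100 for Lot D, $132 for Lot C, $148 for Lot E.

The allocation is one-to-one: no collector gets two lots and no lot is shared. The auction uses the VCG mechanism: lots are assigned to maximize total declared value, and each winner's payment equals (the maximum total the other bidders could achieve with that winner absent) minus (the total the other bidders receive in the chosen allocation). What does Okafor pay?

Okafor pays $10.

Efficient allocation: Okafor→Lot B ($162), Ivanova→Lot D ($164), Huang→Lot F ($123), Varga→Lot E ($172), Eriksen→Lot C ($132); total welfare W = $753.
Okafor receives Lot B at value $162, so the others get W − 162 = $591.
Without Okafor: best allocation of the remaining 4 bidders over all 5 lots is Ivanova→Lot D ($164), Huang→Lot F ($123), Varga→Lot B ($166), Eriksen→Lot E ($148), total $601.
VCG payment = (others' best without Okafor) − (others' welfare with Okafor) = 601 − 591 = $10.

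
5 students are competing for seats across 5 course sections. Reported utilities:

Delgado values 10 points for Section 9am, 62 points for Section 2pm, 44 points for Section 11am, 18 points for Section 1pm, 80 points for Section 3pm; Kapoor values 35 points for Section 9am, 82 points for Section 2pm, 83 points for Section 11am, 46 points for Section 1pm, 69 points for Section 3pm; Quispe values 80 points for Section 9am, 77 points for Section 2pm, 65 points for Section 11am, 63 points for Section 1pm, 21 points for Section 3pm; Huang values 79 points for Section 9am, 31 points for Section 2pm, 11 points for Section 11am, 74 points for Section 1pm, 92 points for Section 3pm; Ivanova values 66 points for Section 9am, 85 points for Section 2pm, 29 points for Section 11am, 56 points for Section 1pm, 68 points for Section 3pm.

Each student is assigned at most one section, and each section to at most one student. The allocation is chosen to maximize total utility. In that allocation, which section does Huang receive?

Huang receives Section 1pm.

Optimal: Delgado→Section 3pm (80 points), Kapoor→Section 11am (83 points), Quispe→Section 9am (80 points), Huang→Section 1pm (74 points), Ivanova→Section 2pm (85 points) — total 80+83+80+74+85 = 402 points.
Max-entry greedy (repeatedly take the single best remaining cell) gives 358 points, worse by 44.
Swapping Huang↔Ivanova (Huang→Section 2pm 31 points, Ivanova→Section 1pm 56 points) loses 72.
Huang's own top section is Section 3pm (92 points), but forcing Huang→Section 3pm and reassigning the rest optimally gives only 373 points — worse by 29.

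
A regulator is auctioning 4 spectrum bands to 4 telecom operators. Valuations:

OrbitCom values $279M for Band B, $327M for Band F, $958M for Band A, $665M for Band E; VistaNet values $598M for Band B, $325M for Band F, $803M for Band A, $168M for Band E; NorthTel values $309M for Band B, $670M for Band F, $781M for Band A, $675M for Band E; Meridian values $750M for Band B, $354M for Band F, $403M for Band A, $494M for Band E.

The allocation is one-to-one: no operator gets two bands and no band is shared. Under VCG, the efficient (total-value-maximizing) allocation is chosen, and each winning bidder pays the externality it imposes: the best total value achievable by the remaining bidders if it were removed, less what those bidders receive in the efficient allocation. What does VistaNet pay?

Efficient allocation: OrbitCom→Band E ($665M), VistaNet→Band A ($803M), NorthTel→Band F ($670M), Meridian→Band B ($750M); total welfare W = $2888M.
VistaNet receives Band A at value $803M, so the others get W − 803 = $2085M.
Without VistaNet: best allocation of the remaining 3 bidders over all 4 bands is OrbitCom→Band A ($958M), NorthTel→Band E ($675M), Meridian→Band B ($750M), total $2383M.
VCG payment = (others' best without VistaNet) − (others' welfare with VistaNet) = 2383 − 2085 = $298M.

VistaNet pays $298M.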